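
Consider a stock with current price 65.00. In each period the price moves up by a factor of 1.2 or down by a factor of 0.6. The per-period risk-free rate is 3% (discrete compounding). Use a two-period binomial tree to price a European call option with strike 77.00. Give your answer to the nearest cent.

Risk-neutral probability p = (1 + 0.03 − 0.6)/(1.2 − 0.6) = 0.4300/0.6000 = 0.7167
Terminal stock prices: S_uu = 93.6, S_ud = 46.8, S_dd = 23.4
Terminal payoffs (S − K): max(16.6, 0) = 16.6, max(-30.2, 0) = 0, max(-53.6, 0) = 0
Node u (S = 78): V_u = 1/1.03·[0.7167·16.6000 + 0.2833·0.0000] = 11.5502
Node d (S = 39): V_d = 1/1.03·[0.7167·0.0000 + 0.2833·0.0000] = 0.0000
Node 0 (S = 65): V_0 = 1/1.03·[0.7167·11.5502 + 0.2833·0.0000] = 8.0365

8.04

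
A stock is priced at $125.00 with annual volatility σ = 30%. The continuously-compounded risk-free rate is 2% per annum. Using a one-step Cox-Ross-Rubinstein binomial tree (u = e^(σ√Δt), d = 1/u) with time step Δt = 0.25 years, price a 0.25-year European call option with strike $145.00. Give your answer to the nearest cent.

$0.11

CRR parameters: u = e^(σ√Δt) = e^(0.3·√0.25) = 1.1618, d = 1/u = 0.8607
Per-period rate: rΔt = 0.02·0.25 = 0.005, so R = e^0.005 = 1.0050
Risk-neutral probability p = (e^0.005 − 0.8607)/(1.1618 − 0.8607) = 0.1443/0.3011 = 0.4792
Terminal stock prices: S_u = 145.2, S_d = 107.6
Terminal payoffs (S − K): max(0.2293, 0) = 0.2293, max(-37.41, 0) = 0
Node 0 (S = 125): V_0 = e^(−0.005)·[0.4792·0.2293 + 0.5208·0.0000] = 0.1093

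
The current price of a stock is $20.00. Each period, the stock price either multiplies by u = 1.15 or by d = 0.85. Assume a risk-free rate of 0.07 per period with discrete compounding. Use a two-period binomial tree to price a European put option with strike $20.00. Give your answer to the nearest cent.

Risk-neutral probability p = (1 + 0.07 − 0.85)/(1.15 − 0.85) = 0.2200/0.3000 = 0.7333
Terminal stock prices: S_uu = 26.45, S_ud = 19.55, S_dd = 14.45
Terminal payoffs (K − S): max(-6.45, 0) = 0, max(0.45, 0) = 0.45, max(5.55, 0) = 5.55
Node u (S = 23): V_u = 1/1.07·[0.7333·0.0000 + 0.2667·0.4500] = 0.1121
Node d (S = 17): V_d = 1/1.07·[0.7333·0.4500 + 0.2667·5.5500] = 1.6916
Node 0 (S = 20): V_0 = 1/1.07·[0.7333·0.1121 + 0.2667·1.6916] = 0.4984

$0.50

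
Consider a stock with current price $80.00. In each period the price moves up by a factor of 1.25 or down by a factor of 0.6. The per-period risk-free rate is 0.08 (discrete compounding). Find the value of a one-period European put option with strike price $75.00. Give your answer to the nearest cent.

Risk-neutral probability p = (1 + 0.08 − 0.6)/(1.25 − 0.6) = 0.4800/0.6500 = 0.7385
Terminal stock prices: S_u = 100, S_d = 48
Terminal payoffs (K − S): max(-25, 0) = 0, max(27, 0) = 27
Node 0 (S = 80): V_0 = 1/1.08·[0.7385·0.0000 + 0.2615·27.0000] = 6.5385

$6.54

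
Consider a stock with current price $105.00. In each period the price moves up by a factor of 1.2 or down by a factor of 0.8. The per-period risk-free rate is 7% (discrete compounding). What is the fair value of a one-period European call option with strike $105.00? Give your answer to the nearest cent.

$13.25

Risk-neutral probability p = (1 + 0.07 − 0.8)/(1.2 − 0.8) = 0.2700/0.4000 = 0.6750
Terminal stock prices: S_u = 126, S_d = 84
Terminal payoffs (S − K): max(21, 0) = 21, max(-21, 0) = 0
Node 0 (S = 105): V_0 = 1/1.07·[0.6750·21.0000 + 0.3250·0.0000] = 13.2477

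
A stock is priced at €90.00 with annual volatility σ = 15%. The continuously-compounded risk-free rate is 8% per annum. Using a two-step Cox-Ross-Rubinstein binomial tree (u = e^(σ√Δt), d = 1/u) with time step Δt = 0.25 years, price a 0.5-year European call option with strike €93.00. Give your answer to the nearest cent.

€4.21

CRR parameters: u = e^(σ√Δt) = e^(0.15·√0.25) = 1.0779, d = 1/u = 0.9277
Per-period rate: rΔt = 0.08·0.25 = 0.02, so R = e^0.02 = 1.0202
Risk-neutral probability p = (e^0.02 − 0.9277)/(1.0779 − 0.9277) = 0.0925/0.1501 = 0.6158
Terminal stock prices: S_uu = 104.6, S_ud = 90, S_dd = 77.46
Terminal payoffs (S − K): max(11.57, 0) = 11.57, max(-3, 0) = 0, max(-15.54, 0) = 0
Node u (S = 97.01): V_u = e^(−0.02)·[0.6158·11.5651 + 0.3842·0.0000] = 6.9808
Node d (S = 83.5): V_d = e^(−0.02)·[0.6158·0.0000 + 0.3842·0.0000] = 0.0000
Node 0 (S = 90): V_0 = e^(−0.02)·[0.6158·6.9808 + 0.3842·0.0000] = 4.2137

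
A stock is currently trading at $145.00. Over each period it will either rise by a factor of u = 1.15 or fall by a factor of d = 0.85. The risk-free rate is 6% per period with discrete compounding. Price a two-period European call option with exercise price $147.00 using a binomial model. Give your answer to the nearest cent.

$19.52

Risk-neutral probability p = (1 + 0.06 − 0.85)/(1.15 − 0.85) = 0.2100/0.3000 = 0.7000
Terminal stock prices: S_uu = 191.8, S_ud = 141.7, S_dd = 104.8
Terminal payoffs (S − K): max(44.76, 0) = 44.76, max(-5.263, 0) = 0, max(-42.24, 0) = 0
Node u (S = 166.8): V_u = 1/1.06·[0.7000·44.7625 + 0.3000·0.0000] = 29.5601
Node d (S = 123.2): V_d = 1/1.06·[0.7000·0.0000 + 0.3000·0.0000] = 0.0000
Node 0 (S = 145): V_0 = 1/1.06·[0.7000·29.5601 + 0.3000·0.0000] = 19.5208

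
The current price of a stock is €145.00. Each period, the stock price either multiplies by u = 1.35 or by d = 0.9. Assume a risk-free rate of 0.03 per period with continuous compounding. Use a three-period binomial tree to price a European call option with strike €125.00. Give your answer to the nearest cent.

€37.07

Risk-neutral probability p = (e^0.03 − 0.9)/(1.35 − 0.9) = 0.1305/0.4500 = 0.2899
Terminal stock prices: S_uuu = 356.8, S_uud = 237.8, S_udd = 158.6, S_ddd = 105.7
Terminal payoffs (S − K): max(231.8, 0) = 231.8, max(112.8, 0) = 112.8, max(33.56, 0) = 33.56, max(-19.29, 0) = 0
Node uu (S = 264.3): V_uu = e^(−0.03)·[0.2899·231.7544 + 0.7101·112.8363] = 142.9568
Node ud (S = 176.2): V_ud = e^(−0.03)·[0.2899·112.8363 + 0.7101·33.5575] = 54.8693
Node dd (S = 117.5): V_dd = e^(−0.03)·[0.2899·33.5575 + 0.7101·0.0000] = 9.4408
Node u (S = 195.8): V_u = e^(−0.03)·[0.2899·142.9568 + 0.7101·54.8693] = 78.0294
Node d (S = 130.5): V_d = e^(−0.03)·[0.2899·54.8693 + 0.7101·9.4408] = 21.9422
Node 0 (S = 145): V_0 = e^(−0.03)·[0.2899·78.0294 + 0.7101·21.9422] = 37.0728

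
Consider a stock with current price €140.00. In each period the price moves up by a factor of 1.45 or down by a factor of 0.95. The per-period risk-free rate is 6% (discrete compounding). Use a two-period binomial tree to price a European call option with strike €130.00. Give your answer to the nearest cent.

€26.28

Risk-neutral probability p = (1 + 0.06 − 0.95)/(1.45 − 0.95) = 0.1100/0.5000 = 0.2200
Terminal stock prices: S_uu = 294.4, S_ud = 192.8, S_dd = 126.3
Terminal payoffs (S − K): max(164.4, 0) = 164.4, max(62.85, 0) = 62.85, max(-3.65, 0) = 0
Node u (S = 203): V_u = 1/1.06·[0.2200·164.3500 + 0.7800·62.8500] = 80.3585
Node d (S = 133): V_d = 1/1.06·[0.2200·62.8500 + 0.7800·0.0000] = 13.0443
Node 0 (S = 140): V_0 = 1/1.06·[0.2200·80.3585 + 0.7800·13.0443] = 26.2768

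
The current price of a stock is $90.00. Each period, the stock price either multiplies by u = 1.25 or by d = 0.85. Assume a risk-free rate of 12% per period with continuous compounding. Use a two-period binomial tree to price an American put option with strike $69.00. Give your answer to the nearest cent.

Risk-neutral probability p = (e^0.12 − 0.85)/(1.25 − 0.85) = 0.2775/0.4000 = 0.6937
Terminal stock prices: S_uu = 140.6, S_ud = 95.62, S_dd = 65.02
Terminal payoffs (K − S): max(-71.62, 0) = 0, max(-26.62, 0) = 0, max(3.975, 0) = 3.975
Node u (S = 112.5): continuation = e^(−0.12)·[0.6937·0.0000 + 0.3063·0.0000] = 0.0000; exercise value = 0.0000 ≤ continuation, so V_u = 0.0000
Node d (S = 76.5): continuation = e^(−0.12)·[0.6937·0.0000 + 0.3063·3.9750] = 1.0797; exercise value = 0.0000 ≤ continuation, so V_d = 1.0797
Node 0 (S = 90): continuation = e^(−0.12)·[0.6937·0.0000 + 0.3063·1.0797] = 0.2933; exercise value = 0.0000 ≤ continuation, so V_0 = 0.2933

$0.29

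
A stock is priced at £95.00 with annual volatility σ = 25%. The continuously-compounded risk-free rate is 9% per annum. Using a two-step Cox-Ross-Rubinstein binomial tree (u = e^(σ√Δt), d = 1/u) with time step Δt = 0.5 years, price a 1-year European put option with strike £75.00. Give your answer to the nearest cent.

£1.30

CRR parameters: u = e^(σ√Δt) = e^(0.25·√0.5) = 1.1934, d = 1/u = 0.8380
Per-period rate: rΔt = 0.09·0.5 = 0.045, so R = e^0.045 = 1.0460
Risk-neutral probability p = (e^0.045 − 0.8380)/(1.1934 − 0.8380) = 0.2081/0.3554 = 0.5854
Terminal stock prices: S_uu = 135.3, S_ud = 95, S_dd = 66.71
Terminal payoffs (K − S): max(-60.29, 0) = 0, max(-20, 0) = 0, max(8.292, 0) = 8.292
Node u (S = 113.4): V_u = e^(−0.045)·[0.5854·0.0000 + 0.4146·0.0000] = 0.0000
Node d (S = 79.61): V_d = e^(−0.045)·[0.5854·0.0000 + 0.4146·8.2921] = 3.2864
Node 0 (S = 95): V_0 = e^(−0.045)·[0.5854·0.0000 + 0.4146·3.2864] = 1.3025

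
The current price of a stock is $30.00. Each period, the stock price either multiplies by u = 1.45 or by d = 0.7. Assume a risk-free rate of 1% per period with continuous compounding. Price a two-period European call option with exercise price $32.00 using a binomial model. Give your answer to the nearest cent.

$5.21

Risk-neutral probability p = (e^0.01 − 0.7)/(1.45 − 0.7) = 0.3101/0.7500 = 0.4134
Terminal stock prices: S_uu = 63.08, S_ud = 30.45, S_dd = 14.7
Terminal payoffs (S − K): max(31.08, 0) = 31.08, max(-1.55, 0) = 0, max(-17.3, 0) = 0
Node u (S = 43.5): V_u = e^(−0.01)·[0.4134·31.0750 + 0.5866·0.0000] = 12.7186
Node d (S = 21): V_d = e^(−0.01)·[0.4134·0.0000 + 0.5866·0.0000] = 0.0000
Node 0 (S = 30): V_0 = e^(−0.01)·[0.4134·12.7186 + 0.5866·0.0000] = 5.2056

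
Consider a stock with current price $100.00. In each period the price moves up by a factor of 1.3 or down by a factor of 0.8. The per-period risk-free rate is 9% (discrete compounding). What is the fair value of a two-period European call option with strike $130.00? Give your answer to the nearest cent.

Risk-neutral probability p = (1 + 0.09 − 0.8)/(1.3 − 0.8) = 0.2900/0.5000 = 0.5800
Terminal stock prices: S_uu = 169, S_ud = 104, S_dd = 64
Terminal payoffs (S − K): max(39, 0) = 39, max(-26, 0) = 0, max(-66, 0) = 0
Node u (S = 130): V_u = 1/1.09·[0.5800·39.0000 + 0.4200·0.0000] = 20.7523
Node d (S = 80): V_d = 1/1.09·[0.5800·0.0000 + 0.4200·0.0000] = 0.0000
Node 0 (S = 100): V_0 = 1/1.09·[0.5800·20.7523 + 0.4200·0.0000] = 11.0425

$11.04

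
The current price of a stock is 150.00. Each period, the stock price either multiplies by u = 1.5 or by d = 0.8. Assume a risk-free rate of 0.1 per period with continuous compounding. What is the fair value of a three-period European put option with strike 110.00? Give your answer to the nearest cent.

Risk-neutral probability p = (e^0.1 − 0.8)/(1.5 − 0.8) = 0.3052/0.7000 = 0.4360
Terminal stock prices: S_uuu = 506.2, S_uud = 270, S_udd = 144, S_ddd = 76.8
Terminal payoffs (K − S): max(-396.2, 0) = 0, max(-160, 0) = 0, max(-34, 0) = 0, max(33.2, 0) = 33.2
Node uu (S = 337.5): V_uu = e^(−0.1)·[0.4360·0.0000 + 0.5640·0.0000] = 0.0000
Node ud (S = 180): V_ud = e^(−0.1)·[0.4360·0.0000 + 0.5640·0.0000] = 0.0000
Node dd (S = 96): V_dd = e^(−0.1)·[0.4360·0.0000 + 0.5640·33.2000] = 16.9441
Node u (S = 225): V_u = e^(−0.1)·[0.4360·0.0000 + 0.5640·0.0000] = 0.0000
Node d (S = 120): V_d = e^(−0.1)·[0.4360·0.0000 + 0.5640·16.9441] = 8.6477
Node 0 (S = 150): V_0 = e^(−0.1)·[0.4360·0.0000 + 0.5640·8.6477] = 4.4135

4.41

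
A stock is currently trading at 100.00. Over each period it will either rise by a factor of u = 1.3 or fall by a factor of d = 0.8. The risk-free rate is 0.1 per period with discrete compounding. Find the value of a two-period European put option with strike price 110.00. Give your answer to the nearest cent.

Risk-neutral probability p = (1 + 0.1 − 0.8)/(1.3 − 0.8) = 0.3000/0.5000 = 0.6000
Terminal stock prices: S_uu = 169, S_ud = 104, S_dd = 64
Terminal payoffs (K − S): max(-59, 0) = 0, max(6, 0) = 6, max(46, 0) = 46
Node u (S = 130): V_u = 1/1.1·[0.6000·0.0000 + 0.4000·6.0000] = 2.1818
Node d (S = 80): V_d = 1/1.1·[0.6000·6.0000 + 0.4000·46.0000] = 20.0000
Node 0 (S = 100): V_0 = 1/1.1·[0.6000·2.1818 + 0.4000·20.0000] = 8.4628

8.46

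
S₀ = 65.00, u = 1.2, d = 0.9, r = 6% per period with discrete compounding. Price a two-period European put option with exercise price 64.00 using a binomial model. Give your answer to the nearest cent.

Risk-neutral probability p = (1 + 0.06 − 0.9)/(1.2 − 0.9) = 0.1600/0.3000 = 0.5333
Terminal stock prices: S_uu = 93.6, S_ud = 70.2, S_dd = 52.65
Terminal payoffs (K − S): max(-29.6, 0) = 0, max(-6.2, 0) = 0, max(11.35, 0) = 11.35
Node u (S = 78): V_u = 1/1.06·[0.5333·0.0000 + 0.4667·0.0000] = 0.0000
Node d (S = 58.5): V_d = 1/1.06·[0.5333·0.0000 + 0.4667·11.3500] = 4.9969
Node 0 (S = 65): V_0 = 1/1.06·[0.5333·0.0000 + 0.4667·4.9969] = 2.1999

2.20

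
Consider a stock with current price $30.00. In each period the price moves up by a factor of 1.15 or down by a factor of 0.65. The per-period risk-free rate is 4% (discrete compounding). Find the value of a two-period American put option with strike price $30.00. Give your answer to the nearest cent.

Risk-neutral probability p = (1 + 0.04 − 0.65)/(1.15 − 0.65) = 0.3900/0.5000 = 0.7800
Terminal stock prices: S_uu = 39.67, S_ud = 22.43, S_dd = 12.68
Terminal payoffs (K − S): max(-9.675, 0) = 0, max(7.575, 0) = 7.575, max(17.32, 0) = 17.32
Node u (S = 34.5): continuation = 1/1.04·[0.7800·0.0000 + 0.2200·7.5750] = 1.6024; exercise value = 0.0000 ≤ continuation, so V_u = 1.6024
Node d (S = 19.5): continuation = 1/1.04·[0.7800·7.5750 + 0.2200·17.3250] = 9.3462; exercise value = 10.5000 > continuation, so V_d = 10.5000 (exercise)
Node 0 (S = 30): continuation = 1/1.04·[0.7800·1.6024 + 0.2200·10.5000] = 3.4230; exercise value = 0.0000 ≤ continuation, so V_0 = 3.4230

$3.42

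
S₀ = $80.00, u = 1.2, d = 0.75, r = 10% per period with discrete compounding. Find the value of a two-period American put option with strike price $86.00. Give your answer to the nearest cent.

Risk-neutral probability p = (1 + 0.1 − 0.75)/(1.2 − 0.75) = 0.3500/0.4500 = 0.7778
Terminal stock prices: S_uu = 115.2, S_ud = 72, S_dd = 45
Terminal payoffs (K − S): max(-29.2, 0) = 0, max(14, 0) = 14, max(41, 0) = 41
Node u (S = 96): continuation = 1/1.1·[0.7778·0.0000 + 0.2222·14.0000] = 2.8283; exercise value = 0.0000 ≤ continuation, so V_u = 2.8283
Node d (S = 60): continuation = 1/1.1·[0.7778·14.0000 + 0.2222·41.0000] = 18.1818; exercise value = 26.0000 > continuation, so V_d = 26.0000 (exercise)
Node 0 (S = 80): continuation = 1/1.1·[0.7778·2.8283 + 0.2222·26.0000] = 7.2523; exercise value = 6.0000 ≤ continuation, so V_0 = 7.2523

$7.25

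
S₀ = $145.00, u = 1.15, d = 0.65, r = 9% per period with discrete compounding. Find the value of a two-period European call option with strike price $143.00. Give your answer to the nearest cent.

$31.78

Risk-neutral probability p = (1 + 0.09 − 0.65)/(1.15 − 0.65) = 0.4400/0.5000 = 0.8800
Terminal stock prices: S_uu = 191.8, S_ud = 108.4, S_dd = 61.26
Terminal payoffs (S − K): max(48.76, 0) = 48.76, max(-34.61, 0) = 0, max(-81.74, 0) = 0
Node u (S = 166.8): V_u = 1/1.09·[0.8800·48.7625 + 0.1200·0.0000] = 39.3679
Node d (S = 94.25): V_d = 1/1.09·[0.8800·0.0000 + 0.1200·0.0000] = 0.0000
Node 0 (S = 145): V_0 = 1/1.09·[0.8800·39.3679 + 0.1200·0.0000] = 31.7833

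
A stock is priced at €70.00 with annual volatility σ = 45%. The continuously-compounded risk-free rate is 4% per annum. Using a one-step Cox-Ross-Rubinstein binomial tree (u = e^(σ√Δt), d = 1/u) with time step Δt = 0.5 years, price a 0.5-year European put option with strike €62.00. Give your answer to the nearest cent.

€5.95

CRR parameters: u = e^(σ√Δt) = e^(0.45·√0.5) = 1.3746, d = 1/u = 0.7275
Per-period rate: rΔt = 0.04·0.5 = 0.02, so R = e^0.02 = 1.0202
Risk-neutral probability p = (e^0.02 − 0.7275)/(1.3746 − 0.7275) = 0.2927/0.6472 = 0.4523
Terminal stock prices: S_u = 96.23, S_d = 50.92
Terminal payoffs (K − S): max(-34.23, 0) = 0, max(11.08, 0) = 11.08
Node 0 (S = 70): V_0 = e^(−0.02)·[0.4523·0.0000 + 0.5477·11.0779] = 5.9469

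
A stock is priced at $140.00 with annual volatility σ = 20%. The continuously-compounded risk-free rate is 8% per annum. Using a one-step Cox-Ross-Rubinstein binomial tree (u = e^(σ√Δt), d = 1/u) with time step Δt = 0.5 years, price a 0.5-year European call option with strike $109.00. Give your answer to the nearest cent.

$35.27

CRR parameters: u = e^(σ√Δt) = e^(0.2·√0.5) = 1.1519, d = 1/u = 0.8681
Per-period rate: rΔt = 0.08·0.5 = 0.04, so R = e^0.04 = 1.0408
Risk-neutral probability p = (e^0.04 − 0.8681)/(1.1519 − 0.8681) = 0.1727/0.2838 = 0.6085
Terminal stock prices: S_u = 161.3, S_d = 121.5
Terminal payoffs (S − K): max(52.27, 0) = 52.27, max(12.54, 0) = 12.54
Node 0 (S = 140): V_0 = e^(−0.04)·[0.6085·52.2674 + 0.3915·12.5373] = 35.2740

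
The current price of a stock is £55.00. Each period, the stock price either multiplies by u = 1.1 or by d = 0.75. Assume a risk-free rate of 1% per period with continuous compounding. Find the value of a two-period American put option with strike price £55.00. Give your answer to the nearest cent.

£5.30

Risk-neutral probability p = (e^0.01 − 0.75)/(1.1 − 0.75) = 0.2601/0.3500 = 0.7430
Terminal stock prices: S_uu = 66.55, S_ud = 45.38, S_dd = 30.94
Terminal payoffs (K − S): max(-11.55, 0) = 0, max(9.625, 0) = 9.625, max(24.06, 0) = 24.06
Node u (S = 60.5): continuation = e^(−0.01)·[0.7430·0.0000 + 0.2570·9.6250] = 2.4490; exercise value = 0.0000 ≤ continuation, so V_u = 2.4490
Node d (S = 41.25): continuation = e^(−0.01)·[0.7430·9.6250 + 0.2570·24.0625] = 13.2027; exercise value = 13.7500 > continuation, so V_d = 13.7500 (exercise)
Node 0 (S = 55): continuation = e^(−0.01)·[0.7430·2.4490 + 0.2570·13.7500] = 5.3001; exercise value = 0.0000 ≤ continuation, so V_0 = 5.3001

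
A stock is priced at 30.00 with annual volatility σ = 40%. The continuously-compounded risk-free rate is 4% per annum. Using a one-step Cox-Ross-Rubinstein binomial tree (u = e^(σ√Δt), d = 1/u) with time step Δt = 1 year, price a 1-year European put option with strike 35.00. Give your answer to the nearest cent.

CRR parameters: u = e^(σ√Δt) = e^(0.4·√1) = 1.4918, d = 1/u = 0.6703
Per-period rate: rΔt = 0.04·1 = 0.04, so R = e^0.04 = 1.0408
Risk-neutral probability p = (e^0.04 − 0.6703)/(1.4918 − 0.6703) = 0.3705/0.8215 = 0.4510
Terminal stock prices: S_u = 44.75, S_d = 20.11
Terminal payoffs (K − S): max(-9.755, 0) = 0, max(14.89, 0) = 14.89
Node 0 (S = 30): V_0 = e^(−0.04)·[0.4510·0.0000 + 0.5490·14.8904] = 7.8544

7.85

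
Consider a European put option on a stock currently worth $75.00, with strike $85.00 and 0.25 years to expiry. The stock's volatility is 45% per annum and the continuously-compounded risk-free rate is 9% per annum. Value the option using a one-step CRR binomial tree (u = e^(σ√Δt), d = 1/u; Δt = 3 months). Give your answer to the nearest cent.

$12.42

CRR parameters: u = e^(σ√Δt) = e^(0.45·√0.25) = 1.2523, d = 1/u = 0.7985
Per-period rate: rΔt = 0.09·0.25 = 0.0225, so R = e^0.0225 = 1.0228
Risk-neutral probability p = (e^0.0225 − 0.7985)/(1.2523 − 0.7985) = 0.2242/0.4538 = 0.4941
Terminal stock prices: S_u = 93.92, S_d = 59.89
Terminal payoffs (K − S): max(-8.924, 0) = 0, max(25.11, 0) = 25.11
Node 0 (S = 75): V_0 = e^(−0.0225)·[0.4941·0.0000 + 0.5059·25.1113] = 12.4204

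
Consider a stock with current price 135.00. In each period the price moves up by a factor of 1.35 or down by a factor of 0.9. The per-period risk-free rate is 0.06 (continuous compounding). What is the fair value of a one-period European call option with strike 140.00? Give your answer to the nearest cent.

Risk-neutral probability p = (e^0.06 − 0.9)/(1.35 − 0.9) = 0.1618/0.4500 = 0.3596
Terminal stock prices: S_u = 182.2, S_d = 121.5
Terminal payoffs (S − K): max(42.25, 0) = 42.25, max(-18.5, 0) = 0
Node 0 (S = 135): V_0 = e^(−0.06)·[0.3596·42.2500 + 0.6404·0.0000] = 14.3098

14.31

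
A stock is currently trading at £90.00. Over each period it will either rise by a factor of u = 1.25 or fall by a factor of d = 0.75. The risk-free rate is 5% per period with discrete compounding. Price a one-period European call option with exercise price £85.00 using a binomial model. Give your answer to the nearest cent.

Risk-neutral probability p = (1 + 0.05 − 0.75)/(1.25 − 0.75) = 0.3000/0.5000 = 0.6000
Terminal stock prices: S_u = 112.5, S_d = 67.5
Terminal payoffs (S − K): max(27.5, 0) = 27.5, max(-17.5, 0) = 0
Node 0 (S = 90): V_0 = 1/1.05·[0.6000·27.5000 + 0.4000·0.0000] = 15.7143

£15.71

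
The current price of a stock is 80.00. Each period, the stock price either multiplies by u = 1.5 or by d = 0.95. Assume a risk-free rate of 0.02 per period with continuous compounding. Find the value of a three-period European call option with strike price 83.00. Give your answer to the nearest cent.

Risk-neutral probability p = (e^0.02 − 0.95)/(1.5 − 0.95) = 0.0702/0.5500 = 0.1276
Terminal stock prices: S_uuu = 270, S_uud = 171, S_udd = 108.3, S_ddd = 68.59
Terminal payoffs (S − K): max(187, 0) = 187, max(88, 0) = 88, max(25.3, 0) = 25.3, max(-14.41, 0) = 0
Node uu (S = 180): V_uu = e^(−0.02)·[0.1276·187.0000 + 0.8724·88.0000] = 98.6435
Node ud (S = 114): V_ud = e^(−0.02)·[0.1276·88.0000 + 0.8724·25.3000] = 32.6435
Node dd (S = 72.2): V_dd = e^(−0.02)·[0.1276·25.3000 + 0.8724·0.0000] = 3.1653
Node u (S = 120): V_u = e^(−0.02)·[0.1276·98.6435 + 0.8724·32.6435] = 40.2545
Node d (S = 76): V_d = e^(−0.02)·[0.1276·32.6435 + 0.8724·3.1653] = 6.7907
Node 0 (S = 80): V_0 = e^(−0.02)·[0.1276·40.2545 + 0.8724·6.7907] = 10.8429

10.84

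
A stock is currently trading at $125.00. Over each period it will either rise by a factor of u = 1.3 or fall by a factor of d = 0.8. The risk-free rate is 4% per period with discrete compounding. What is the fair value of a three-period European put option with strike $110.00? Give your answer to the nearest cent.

$7.83

Risk-neutral probability p = (1 + 0.04 − 0.8)/(1.3 − 0.8) = 0.2400/0.5000 = 0.4800
Terminal stock prices: S_uuu = 274.6, S_uud = 169, S_udd = 104, S_ddd = 64
Terminal payoffs (K − S): max(-164.6, 0) = 0, max(-59, 0) = 0, max(6, 0) = 6, max(46, 0) = 46
Node uu (S = 211.3): V_uu = 1/1.04·[0.4800·0.0000 + 0.5200·0.0000] = 0.0000
Node ud (S = 130): V_ud = 1/1.04·[0.4800·0.0000 + 0.5200·6.0000] = 3.0000
Node dd (S = 80): V_dd = 1/1.04·[0.4800·6.0000 + 0.5200·46.0000] = 25.7692
Node u (S = 162.5): V_u = 1/1.04·[0.4800·0.0000 + 0.5200·3.0000] = 1.5000
Node d (S = 100): V_d = 1/1.04·[0.4800·3.0000 + 0.5200·25.7692] = 14.2692
Node 0 (S = 125): V_0 = 1/1.04·[0.4800·1.5000 + 0.5200·14.2692] = 7.8269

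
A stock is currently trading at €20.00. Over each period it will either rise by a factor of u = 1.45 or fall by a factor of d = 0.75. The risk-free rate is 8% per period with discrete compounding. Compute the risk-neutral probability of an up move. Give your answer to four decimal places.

Risk-neutral probability p = (1 + 0.08 − 0.75)/(1.45 − 0.75) = 0.3300/0.7000 = 0.4714

p = 0.4714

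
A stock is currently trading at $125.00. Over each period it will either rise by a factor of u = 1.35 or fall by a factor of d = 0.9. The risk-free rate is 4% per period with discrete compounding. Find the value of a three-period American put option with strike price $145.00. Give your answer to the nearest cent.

Risk-neutral probability p = (1 + 0.04 − 0.9)/(1.35 − 0.9) = 0.1400/0.4500 = 0.3111
Terminal stock prices: S_uuu = 307.5, S_uud = 205, S_udd = 136.7, S_ddd = 91.13
Terminal payoffs (K − S): max(-162.5, 0) = 0, max(-60.03, 0) = 0, max(8.312, 0) = 8.312, max(53.87, 0) = 53.87
Node uu (S = 227.8): continuation = 1/1.04·[0.3111·0.0000 + 0.6889·0.0000] = 0.0000; exercise value = 0.0000 ≤ continuation, so V_uu = 0.0000
Node ud (S = 151.9): continuation = 1/1.04·[0.3111·0.0000 + 0.6889·8.3125] = 5.5061; exercise value = 0.0000 ≤ continuation, so V_ud = 5.5061
Node dd (S = 101.2): continuation = 1/1.04·[0.3111·8.3125 + 0.6889·53.8750] = 38.1731; exercise value = 43.7500 > continuation, so V_dd = 43.7500 (exercise)
Node u (S = 168.8): continuation = 1/1.04·[0.3111·0.0000 + 0.6889·5.5061] = 3.6472; exercise value = 0.0000 ≤ continuation, so V_u = 3.6472
Node d (S = 112.5): continuation = 1/1.04·[0.3111·5.5061 + 0.6889·43.7500] = 30.6268; exercise value = 32.5000 > continuation, so V_d = 32.5000 (exercise)
Node 0 (S = 125): continuation = 1/1.04·[0.3111·3.6472 + 0.6889·32.5000] = 22.6188; exercise value = 20.0000 ≤ continuation, so V_0 = 22.6188

$22.62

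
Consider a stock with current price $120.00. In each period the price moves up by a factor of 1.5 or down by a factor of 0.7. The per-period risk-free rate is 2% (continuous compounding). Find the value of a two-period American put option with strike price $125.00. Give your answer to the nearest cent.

$24.10

Risk-neutral probability p = (e^0.02 − 0.7)/(1.5 − 0.7) = 0.3202/0.8000 = 0.4003
Terminal stock prices: S_uu = 270, S_ud = 126, S_dd = 58.8
Terminal payoffs (K − S): max(-145, 0) = 0, max(-1, 0) = 0, max(66.2, 0) = 66.2
Node u (S = 180): continuation = e^(−0.02)·[0.4003·0.0000 + 0.5997·0.0000] = 0.0000; exercise value = 0.0000 ≤ continuation, so V_u = 0.0000
Node d (S = 84): continuation = e^(−0.02)·[0.4003·0.0000 + 0.5997·66.2000] = 38.9172; exercise value = 41.0000 > continuation, so V_d = 41.0000 (exercise)
Node 0 (S = 120): continuation = e^(−0.02)·[0.4003·0.0000 + 0.5997·41.0000] = 24.1028; exercise value = 5.0000 ≤ continuation, so V_0 = 24.1028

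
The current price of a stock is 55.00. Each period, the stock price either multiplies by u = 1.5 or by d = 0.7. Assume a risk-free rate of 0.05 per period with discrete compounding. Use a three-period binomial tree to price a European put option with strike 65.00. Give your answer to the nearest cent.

Risk-neutral probability p = (1 + 0.05 − 0.7)/(1.5 − 0.7) = 0.3500/0.8000 = 0.4375
Terminal stock prices: S_uuu = 185.6, S_uud = 86.62, S_udd = 40.42, S_ddd = 18.86
Terminal payoffs (K − S): max(-120.6, 0) = 0, max(-21.62, 0) = 0, max(24.58, 0) = 24.58, max(46.14, 0) = 46.14
Node uu (S = 123.8): V_uu = 1/1.05·[0.4375·0.0000 + 0.5625·0.0000] = 0.0000
Node ud (S = 57.75): V_ud = 1/1.05·[0.4375·0.0000 + 0.5625·24.5750] = 13.1652
Node dd (S = 26.95): V_dd = 1/1.05·[0.4375·24.5750 + 0.5625·46.1350] = 34.9548
Node u (S = 82.5): V_u = 1/1.05·[0.4375·0.0000 + 0.5625·13.1652] = 7.0528
Node d (S = 38.5): V_d = 1/1.05·[0.4375·13.1652 + 0.5625·34.9548] = 24.2113
Node 0 (S = 55): V_0 = 1/1.05·[0.4375·7.0528 + 0.5625·24.2113] = 15.9090

15.91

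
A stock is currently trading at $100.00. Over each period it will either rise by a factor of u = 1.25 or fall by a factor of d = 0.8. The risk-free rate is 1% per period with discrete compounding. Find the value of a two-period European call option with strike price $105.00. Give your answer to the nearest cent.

$10.94

Risk-neutral probability p = (1 + 0.01 − 0.8)/(1.25 − 0.8) = 0.2100/0.4500 = 0.4667
Terminal stock prices: S_uu = 156.2, S_ud = 100, S_dd = 64
Terminal payoffs (S − K): max(51.25, 0) = 51.25, max(-5, 0) = 0, max(-41, 0) = 0
Node u (S = 125): V_u = 1/1.01·[0.4667·51.2500 + 0.5333·0.0000] = 23.6799
Node d (S = 80): V_d = 1/1.01·[0.4667·0.0000 + 0.5333·0.0000] = 0.0000
Node 0 (S = 100): V_0 = 1/1.01·[0.4667·23.6799 + 0.5333·0.0000] = 10.9412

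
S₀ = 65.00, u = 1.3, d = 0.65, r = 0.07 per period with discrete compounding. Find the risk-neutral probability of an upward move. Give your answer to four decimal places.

p = 0.6462

Risk-neutral probability p = (1 + 0.07 − 0.65)/(1.3 − 0.65) = 0.4200/0.6500 = 0.6462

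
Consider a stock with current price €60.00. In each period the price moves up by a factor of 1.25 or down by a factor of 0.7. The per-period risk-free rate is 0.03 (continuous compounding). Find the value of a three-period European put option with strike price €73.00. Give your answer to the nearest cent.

Risk-neutral probability p = (e^0.03 − 0.7)/(1.25 − 0.7) = 0.3305/0.5500 = 0.6008
Terminal stock prices: S_uuu = 117.2, S_uud = 65.62, S_udd = 36.75, S_ddd = 20.58
Terminal payoffs (K − S): max(-44.19, 0) = 0, max(7.375, 0) = 7.375, max(36.25, 0) = 36.25, max(52.42, 0) = 52.42
Node uu (S = 93.75): V_uu = e^(−0.03)·[0.6008·0.0000 + 0.3992·7.3750] = 2.8569
Node ud (S = 52.5): V_ud = e^(−0.03)·[0.6008·7.3750 + 0.3992·36.2500] = 18.3425
Node dd (S = 29.4): V_dd = e^(−0.03)·[0.6008·36.2500 + 0.3992·52.4200] = 41.4425
Node u (S = 75): V_u = e^(−0.03)·[0.6008·2.8569 + 0.3992·18.3425] = 8.7712
Node d (S = 42): V_d = e^(−0.03)·[0.6008·18.3425 + 0.3992·41.4425] = 26.7488
Node 0 (S = 60): V_0 = e^(−0.03)·[0.6008·8.7712 + 0.3992·26.7488] = 15.4761

€15.48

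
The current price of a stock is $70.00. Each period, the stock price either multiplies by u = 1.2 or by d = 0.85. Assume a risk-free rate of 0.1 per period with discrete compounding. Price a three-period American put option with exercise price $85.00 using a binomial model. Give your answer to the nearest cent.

Risk-neutral probability p = (1 + 0.1 − 0.85)/(1.2 − 0.85) = 0.2500/0.3500 = 0.7143
Terminal stock prices: S_uuu = 121, S_uud = 85.68, S_udd = 60.69, S_ddd = 42.99
Terminal payoffs (K − S): max(-35.96, 0) = 0, max(-0.68, 0) = 0, max(24.31, 0) = 24.31, max(42.01, 0) = 42.01
Node uu (S = 100.8): continuation = 1/1.1·[0.7143·0.0000 + 0.2857·0.0000] = 0.0000; exercise value = 0.0000 ≤ continuation, so V_uu = 0.0000
Node ud (S = 71.4): continuation = 1/1.1·[0.7143·0.0000 + 0.2857·24.3100] = 6.3143; exercise value = 13.6000 > continuation, so V_ud = 13.6000 (exercise)
Node dd (S = 50.57): continuation = 1/1.1·[0.7143·24.3100 + 0.2857·42.0113] = 26.6977; exercise value = 34.4250 > continuation, so V_dd = 34.4250 (exercise)
Node u (S = 84): continuation = 1/1.1·[0.7143·0.0000 + 0.2857·13.6000] = 3.5325; exercise value = 1.0000 ≤ continuation, so V_u = 3.5325
Node d (S = 59.5): continuation = 1/1.1·[0.7143·13.6000 + 0.2857·34.4250] = 17.7727; exercise value = 25.5000 > continuation, so V_d = 25.5000 (exercise)
Node 0 (S = 70): continuation = 1/1.1·[0.7143·3.5325 + 0.2857·25.5000] = 8.9172; exercise value = 15.0000 > continuation, so V_0 = 15.0000 (exercise)

$15.00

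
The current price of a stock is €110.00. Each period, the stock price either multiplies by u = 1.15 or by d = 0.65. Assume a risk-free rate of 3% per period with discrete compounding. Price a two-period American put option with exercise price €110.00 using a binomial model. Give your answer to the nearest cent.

€13.75

Risk-neutral probability p = (1 + 0.03 − 0.65)/(1.15 − 0.65) = 0.3800/0.5000 = 0.7600
Terminal stock prices: S_uu = 145.5, S_ud = 82.22, S_dd = 46.48
Terminal payoffs (K − S): max(-35.47, 0) = 0, max(27.78, 0) = 27.78, max(63.52, 0) = 63.52
Node u (S = 126.5): continuation = 1/1.03·[0.7600·0.0000 + 0.2400·27.7750] = 6.4718; exercise value = 0.0000 ≤ continuation, so V_u = 6.4718
Node d (S = 71.5): continuation = 1/1.03·[0.7600·27.7750 + 0.2400·63.5250] = 35.2961; exercise value = 38.5000 > continuation, so V_d = 38.5000 (exercise)
Node 0 (S = 110): continuation = 1/1.03·[0.7600·6.4718 + 0.2400·38.5000] = 13.7462; exercise value = 0.0000 ≤ continuation, so V_0 = 13.7462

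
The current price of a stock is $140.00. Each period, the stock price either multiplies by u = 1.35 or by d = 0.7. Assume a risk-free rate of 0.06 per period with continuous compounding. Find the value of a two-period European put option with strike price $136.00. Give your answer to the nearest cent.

Risk-neutral probability p = (e^0.06 − 0.7)/(1.35 − 0.7) = 0.3618/0.6500 = 0.5567
Terminal stock prices: S_uu = 255.2, S_ud = 132.3, S_dd = 68.6
Terminal payoffs (K − S): max(-119.2, 0) = 0, max(3.7, 0) = 3.7, max(67.4, 0) = 67.4
Node u (S = 189): V_u = e^(−0.06)·[0.5567·0.0000 + 0.4433·3.7000] = 1.5448
Node d (S = 98): V_d = e^(−0.06)·[0.5567·3.7000 + 0.4433·67.4000] = 30.0800
Node 0 (S = 140): V_0 = e^(−0.06)·[0.5567·1.5448 + 0.4433·30.0800] = 13.3686

$13.37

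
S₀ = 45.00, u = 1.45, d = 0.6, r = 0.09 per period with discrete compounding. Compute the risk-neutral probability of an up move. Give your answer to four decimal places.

p = 0.5765

Risk-neutral probability p = (1 + 0.09 − 0.6)/(1.45 − 0.6) = 0.4900/0.8500 = 0.5765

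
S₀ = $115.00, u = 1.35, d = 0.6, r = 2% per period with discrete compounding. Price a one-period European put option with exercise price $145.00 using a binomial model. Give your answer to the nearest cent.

Risk-neutral probability p = (1 + 0.02 − 0.6)/(1.35 − 0.6) = 0.4200/0.7500 = 0.5600
Terminal stock prices: S_u = 155.2, S_d = 69
Terminal payoffs (K − S): max(-10.25, 0) = 0, max(76, 0) = 76
Node 0 (S = 115): V_0 = 1/1.02·[0.5600·0.0000 + 0.4400·76.0000] = 32.7843

$32.78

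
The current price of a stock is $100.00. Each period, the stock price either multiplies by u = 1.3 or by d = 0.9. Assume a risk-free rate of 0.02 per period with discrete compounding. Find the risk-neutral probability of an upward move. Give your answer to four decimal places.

Risk-neutral probability p = (1 + 0.02 − 0.9)/(1.3 − 0.9) = 0.1200/0.4000 = 0.3000

p = 0.3000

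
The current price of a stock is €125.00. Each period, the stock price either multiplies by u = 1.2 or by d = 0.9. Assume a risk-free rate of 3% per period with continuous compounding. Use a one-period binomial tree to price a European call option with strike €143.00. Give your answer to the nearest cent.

€2.95

Risk-neutral probability p = (e^0.03 − 0.9)/(1.2 − 0.9) = 0.1305/0.3000 = 0.4348
Terminal stock prices: S_u = 150, S_d = 112.5
Terminal payoffs (S − K): max(7, 0) = 7, max(-30.5, 0) = 0
Node 0 (S = 125): V_0 = e^(−0.03)·[0.4348·7.0000 + 0.5652·0.0000] = 2.9540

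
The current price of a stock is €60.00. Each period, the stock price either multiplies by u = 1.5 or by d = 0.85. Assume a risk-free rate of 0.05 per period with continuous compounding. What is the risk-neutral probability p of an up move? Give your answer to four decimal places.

Risk-neutral probability p = (e^0.05 − 0.85)/(1.5 − 0.85) = 0.2013/0.6500 = 0.3096

p = 0.3096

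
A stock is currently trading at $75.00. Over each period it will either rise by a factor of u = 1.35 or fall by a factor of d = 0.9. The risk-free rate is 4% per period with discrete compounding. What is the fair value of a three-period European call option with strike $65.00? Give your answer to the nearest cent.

$20.22

Risk-neutral probability p = (1 + 0.04 − 0.9)/(1.35 − 0.9) = 0.1400/0.4500 = 0.3111
Terminal stock prices: S_uuu = 184.5, S_uud = 123, S_udd = 82.01, S_ddd = 54.68
Terminal payoffs (S − K): max(119.5, 0) = 119.5, max(58.02, 0) = 58.02, max(17.01, 0) = 17.01, max(-10.32, 0) = 0
Node uu (S = 136.7): V_uu = 1/1.04·[0.3111·119.5281 + 0.6889·58.0188] = 74.1875
Node ud (S = 91.12): V_ud = 1/1.04·[0.3111·58.0188 + 0.6889·17.0125] = 28.6250
Node dd (S = 60.75): V_dd = 1/1.04·[0.3111·17.0125 + 0.6889·0.0000] = 5.0892
Node u (S = 101.2): V_u = 1/1.04·[0.3111·74.1875 + 0.6889·28.6250] = 41.1538
Node d (S = 67.5): V_d = 1/1.04·[0.3111·28.6250 + 0.6889·5.0892] = 11.9341
Node 0 (S = 75): V_0 = 1/1.04·[0.3111·41.1538 + 0.6889·11.9341] = 20.2160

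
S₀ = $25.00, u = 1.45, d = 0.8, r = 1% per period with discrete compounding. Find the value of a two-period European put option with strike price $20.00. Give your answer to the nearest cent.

$1.80

Risk-neutral probability p = (1 + 0.01 − 0.8)/(1.45 − 0.8) = 0.2100/0.6500 = 0.3231
Terminal stock prices: S_uu = 52.56, S_ud = 29, S_dd = 16
Terminal payoffs (K − S): max(-32.56, 0) = 0, max(-9, 0) = 0, max(4, 0) = 4
Node u (S = 36.25): V_u = 1/1.01·[0.3231·0.0000 + 0.6769·0.0000] = 0.0000
Node d (S = 20): V_d = 1/1.01·[0.3231·0.0000 + 0.6769·4.0000] = 2.6809
Node 0 (S = 25): V_0 = 1/1.01·[0.3231·0.0000 + 0.6769·2.6809] = 1.7968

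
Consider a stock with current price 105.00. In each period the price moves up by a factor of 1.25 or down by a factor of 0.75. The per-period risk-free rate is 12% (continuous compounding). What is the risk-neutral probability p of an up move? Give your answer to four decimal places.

Risk-neutral probability p = (e^0.12 − 0.75)/(1.25 − 0.75) = 0.3775/0.5000 = 0.7550

p = 0.7550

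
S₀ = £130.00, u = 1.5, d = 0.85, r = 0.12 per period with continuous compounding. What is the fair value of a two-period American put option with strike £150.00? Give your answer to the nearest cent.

£20.08

Risk-neutral probability p = (e^0.12 − 0.85)/(1.5 − 0.85) = 0.2775/0.6500 = 0.4269
Terminal stock prices: S_uu = 292.5, S_ud = 165.8, S_dd = 93.92
Terminal payoffs (K − S): max(-142.5, 0) = 0, max(-15.75, 0) = 0, max(56.08, 0) = 56.08
Node u (S = 195): continuation = e^(−0.12)·[0.4269·0.0000 + 0.5731·0.0000] = 0.0000; exercise value = 0.0000 ≤ continuation, so V_u = 0.0000
Node d (S = 110.5): continuation = e^(−0.12)·[0.4269·0.0000 + 0.5731·56.0750] = 28.5017; exercise value = 39.5000 > continuation, so V_d = 39.5000 (exercise)
Node 0 (S = 130): continuation = e^(−0.12)·[0.4269·0.0000 + 0.5731·39.5000] = 20.0770; exercise value = 20.0000 ≤ continuation, so V_0 = 20.0770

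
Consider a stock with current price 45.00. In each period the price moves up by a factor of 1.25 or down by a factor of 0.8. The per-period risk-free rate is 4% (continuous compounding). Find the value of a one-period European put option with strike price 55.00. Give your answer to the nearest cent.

Risk-neutral probability p = (e^0.04 − 0.8)/(1.25 − 0.8) = 0.2408/0.4500 = 0.5351
Terminal stock prices: S_u = 56.25, S_d = 36
Terminal payoffs (K − S): max(-1.25, 0) = 0, max(19, 0) = 19
Node 0 (S = 45): V_0 = e^(−0.04)·[0.5351·0.0000 + 0.4649·19.0000] = 8.4861

8.49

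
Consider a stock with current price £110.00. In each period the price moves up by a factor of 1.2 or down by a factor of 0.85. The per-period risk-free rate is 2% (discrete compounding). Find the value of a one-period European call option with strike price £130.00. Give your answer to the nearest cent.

Risk-neutral probability p = (1 + 0.02 − 0.85)/(1.2 − 0.85) = 0.1700/0.3500 = 0.4857
Terminal stock prices: S_u = 132, S_d = 93.5
Terminal payoffs (S − K): max(2, 0) = 2, max(-36.5, 0) = 0
Node 0 (S = 110): V_0 = 1/1.02·[0.4857·2.0000 + 0.5143·0.0000] = 0.9524

£0.95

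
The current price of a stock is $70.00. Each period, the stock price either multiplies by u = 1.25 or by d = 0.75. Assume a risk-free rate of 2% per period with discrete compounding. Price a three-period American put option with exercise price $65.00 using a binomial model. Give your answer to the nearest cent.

$8.61

Risk-neutral probability p = (1 + 0.02 − 0.75)/(1.25 − 0.75) = 0.2700/0.5000 = 0.5400
Terminal stock prices: S_uuu = 136.7, S_uud = 82.03, S_udd = 49.22, S_ddd = 29.53
Terminal payoffs (K − S): max(-71.72, 0) = 0, max(-17.03, 0) = 0, max(15.78, 0) = 15.78, max(35.47, 0) = 35.47
Node uu (S = 109.4): continuation = 1/1.02·[0.5400·0.0000 + 0.4600·0.0000] = 0.0000; exercise value = 0.0000 ≤ continuation, so V_uu = 0.0000
Node ud (S = 65.62): continuation = 1/1.02·[0.5400·0.0000 + 0.4600·15.7812] = 7.1170; exercise value = 0.0000 ≤ continuation, so V_ud = 7.1170
Node dd (S = 39.38): continuation = 1/1.02·[0.5400·15.7812 + 0.4600·35.4688] = 24.3505; exercise value = 25.6250 > continuation, so V_dd = 25.6250 (exercise)
Node u (S = 87.5): continuation = 1/1.02·[0.5400·0.0000 + 0.4600·7.1170] = 3.2096; exercise value = 0.0000 ≤ continuation, so V_u = 3.2096
Node d (S = 52.5): continuation = 1/1.02·[0.5400·7.1170 + 0.4600·25.6250] = 15.3242; exercise value = 12.5000 ≤ continuation, so V_d = 15.3242
Node 0 (S = 70): continuation = 1/1.02·[0.5400·3.2096 + 0.4600·15.3242] = 8.6101; exercise value = 0.0000 ≤ continuation, so V_0 = 8.6101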